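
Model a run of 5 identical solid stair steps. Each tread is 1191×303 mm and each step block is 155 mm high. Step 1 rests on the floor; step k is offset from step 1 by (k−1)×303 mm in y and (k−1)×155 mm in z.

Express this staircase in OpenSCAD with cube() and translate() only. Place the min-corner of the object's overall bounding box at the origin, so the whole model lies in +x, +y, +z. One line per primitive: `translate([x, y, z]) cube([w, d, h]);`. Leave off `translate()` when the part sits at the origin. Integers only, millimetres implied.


cube([1191, 303, 155]);
translate([0, 303, 155]) cube([1191, 303, 155]);
translate([0, 606, 310]) cube([1191, 303, 155]);
translate([0, 909, 465]) cube([1191, 303, 155]);
translate([0, 1212, 620]) cube([1191, 303, 155]);


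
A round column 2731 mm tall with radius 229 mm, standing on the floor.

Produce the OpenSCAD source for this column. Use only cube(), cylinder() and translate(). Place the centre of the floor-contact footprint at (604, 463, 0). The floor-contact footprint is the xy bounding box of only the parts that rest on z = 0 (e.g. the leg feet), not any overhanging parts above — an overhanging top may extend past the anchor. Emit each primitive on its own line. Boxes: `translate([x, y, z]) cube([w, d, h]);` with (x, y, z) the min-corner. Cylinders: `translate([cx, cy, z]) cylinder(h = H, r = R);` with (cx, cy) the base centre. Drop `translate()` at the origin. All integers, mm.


translate([604, 463, 0]) cylinder(h = 2731, r = 229);


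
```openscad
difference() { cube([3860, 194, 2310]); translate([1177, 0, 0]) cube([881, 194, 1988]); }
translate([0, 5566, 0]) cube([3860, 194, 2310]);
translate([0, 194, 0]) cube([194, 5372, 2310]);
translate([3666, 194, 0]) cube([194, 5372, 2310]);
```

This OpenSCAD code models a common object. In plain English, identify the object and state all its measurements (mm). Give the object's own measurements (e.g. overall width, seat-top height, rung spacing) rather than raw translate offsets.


A single room: four walls, each 2310 mm tall and 194 mm thick, enclosing an outside footprint 3860×5760 mm (x × y), no floor or roof. The front and back walls (−y and +y sides) run the full x-width; the side walls fit between their inner faces. A door opening 881 mm wide and 1988 mm tall is cut through the front wall from the floor up, its −x edge 1177 mm from the wall's −x end.


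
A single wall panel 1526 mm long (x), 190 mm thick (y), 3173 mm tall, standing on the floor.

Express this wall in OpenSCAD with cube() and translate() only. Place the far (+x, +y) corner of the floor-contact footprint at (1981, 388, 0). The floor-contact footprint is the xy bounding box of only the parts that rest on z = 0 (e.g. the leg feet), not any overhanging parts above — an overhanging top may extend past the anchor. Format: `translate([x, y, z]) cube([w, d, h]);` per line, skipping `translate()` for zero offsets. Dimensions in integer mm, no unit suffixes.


translate([455, 198, 0]) cube([1526, 190, 3173]);


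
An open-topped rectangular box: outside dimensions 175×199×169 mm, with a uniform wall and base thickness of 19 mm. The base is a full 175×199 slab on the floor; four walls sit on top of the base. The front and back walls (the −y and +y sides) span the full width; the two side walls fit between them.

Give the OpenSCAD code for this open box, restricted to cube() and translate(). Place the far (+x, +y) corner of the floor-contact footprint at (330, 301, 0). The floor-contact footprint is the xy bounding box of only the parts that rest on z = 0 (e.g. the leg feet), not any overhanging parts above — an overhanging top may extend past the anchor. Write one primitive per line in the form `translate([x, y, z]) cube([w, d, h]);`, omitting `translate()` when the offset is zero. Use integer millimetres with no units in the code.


translate([155, 102, 0]) cube([175, 199, 19]);
translate([155, 102, 19]) cube([175, 19, 150]);
translate([155, 282, 19]) cube([175, 19, 150]);
translate([155, 121, 19]) cube([19, 161, 150]);
translate([311, 121, 19]) cube([19, 161, 150]);


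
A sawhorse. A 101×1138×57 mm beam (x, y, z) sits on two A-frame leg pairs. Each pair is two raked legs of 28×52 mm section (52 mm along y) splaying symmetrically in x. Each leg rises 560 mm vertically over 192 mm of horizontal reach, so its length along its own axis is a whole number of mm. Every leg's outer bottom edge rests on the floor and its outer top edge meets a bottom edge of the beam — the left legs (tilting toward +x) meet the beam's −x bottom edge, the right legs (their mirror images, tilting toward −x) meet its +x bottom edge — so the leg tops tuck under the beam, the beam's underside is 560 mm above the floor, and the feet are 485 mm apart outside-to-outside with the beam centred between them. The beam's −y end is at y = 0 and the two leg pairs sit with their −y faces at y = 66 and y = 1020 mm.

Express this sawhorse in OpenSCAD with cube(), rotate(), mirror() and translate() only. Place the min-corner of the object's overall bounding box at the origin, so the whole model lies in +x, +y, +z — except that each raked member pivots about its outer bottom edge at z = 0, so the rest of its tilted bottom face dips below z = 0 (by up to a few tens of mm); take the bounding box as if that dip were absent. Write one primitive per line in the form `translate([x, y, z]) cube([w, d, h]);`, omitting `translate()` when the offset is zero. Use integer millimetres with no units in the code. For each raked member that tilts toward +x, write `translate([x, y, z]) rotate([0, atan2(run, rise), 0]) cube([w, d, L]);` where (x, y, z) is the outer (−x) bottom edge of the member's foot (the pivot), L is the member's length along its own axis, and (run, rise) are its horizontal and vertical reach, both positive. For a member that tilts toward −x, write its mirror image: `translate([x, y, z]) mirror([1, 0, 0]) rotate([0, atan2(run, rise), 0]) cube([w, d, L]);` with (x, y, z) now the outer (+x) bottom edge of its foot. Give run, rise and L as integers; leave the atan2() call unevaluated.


translate([192, 0, 560]) cube([101, 1138, 57]);
translate([0, 66, 0]) rotate([0, atan2(192, 560), 0]) cube([28, 52, 592]);
translate([485, 66, 0]) mirror([1, 0, 0]) rotate([0, atan2(192, 560), 0]) cube([28, 52, 592]);
translate([0, 1020, 0]) rotate([0, atan2(192, 560), 0]) cube([28, 52, 592]);
translate([485, 1020, 0]) mirror([1, 0, 0]) rotate([0, atan2(192, 560), 0]) cube([28, 52, 592]);


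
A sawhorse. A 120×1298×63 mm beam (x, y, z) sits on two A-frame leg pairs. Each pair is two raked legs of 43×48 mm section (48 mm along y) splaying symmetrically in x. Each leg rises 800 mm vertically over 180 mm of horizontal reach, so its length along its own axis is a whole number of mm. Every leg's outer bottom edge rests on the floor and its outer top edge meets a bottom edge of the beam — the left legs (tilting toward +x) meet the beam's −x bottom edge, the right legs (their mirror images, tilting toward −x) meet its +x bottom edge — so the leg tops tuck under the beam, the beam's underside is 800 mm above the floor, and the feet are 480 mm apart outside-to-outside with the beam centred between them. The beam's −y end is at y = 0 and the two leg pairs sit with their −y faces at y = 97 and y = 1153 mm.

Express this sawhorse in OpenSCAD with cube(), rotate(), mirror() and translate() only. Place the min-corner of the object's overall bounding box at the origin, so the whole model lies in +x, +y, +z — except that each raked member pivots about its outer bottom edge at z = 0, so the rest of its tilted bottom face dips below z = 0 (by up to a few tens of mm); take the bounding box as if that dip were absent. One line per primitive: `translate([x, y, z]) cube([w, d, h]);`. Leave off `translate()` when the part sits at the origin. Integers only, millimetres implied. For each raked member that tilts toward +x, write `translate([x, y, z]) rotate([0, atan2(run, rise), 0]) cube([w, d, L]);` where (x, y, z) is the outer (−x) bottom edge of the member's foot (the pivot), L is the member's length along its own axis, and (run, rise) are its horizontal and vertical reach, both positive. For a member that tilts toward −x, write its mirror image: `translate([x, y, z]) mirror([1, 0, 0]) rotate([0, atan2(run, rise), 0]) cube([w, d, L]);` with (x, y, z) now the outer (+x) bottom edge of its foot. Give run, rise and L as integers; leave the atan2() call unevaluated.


translate([180, 0, 800]) cube([120, 1298, 63]);
translate([0, 97, 0]) rotate([0, atan2(180, 800), 0]) cube([43, 48, 820]);
translate([480, 97, 0]) mirror([1, 0, 0]) rotate([0, atan2(180, 800), 0]) cube([43, 48, 820]);
translate([0, 1153, 0]) rotate([0, atan2(180, 800), 0]) cube([43, 48, 820]);
translate([480, 1153, 0]) mirror([1, 0, 0]) rotate([0, atan2(180, 800), 0]) cube([43, 48, 820]);


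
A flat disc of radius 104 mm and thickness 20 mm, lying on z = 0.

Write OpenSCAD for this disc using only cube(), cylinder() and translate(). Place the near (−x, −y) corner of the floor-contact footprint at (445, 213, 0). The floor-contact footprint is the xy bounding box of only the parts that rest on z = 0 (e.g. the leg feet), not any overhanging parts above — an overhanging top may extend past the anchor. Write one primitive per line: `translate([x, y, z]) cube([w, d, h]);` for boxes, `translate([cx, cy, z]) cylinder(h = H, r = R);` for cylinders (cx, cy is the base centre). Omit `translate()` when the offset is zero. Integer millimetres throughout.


translate([549, 317, 0]) cylinder(h = 20, r = 104);


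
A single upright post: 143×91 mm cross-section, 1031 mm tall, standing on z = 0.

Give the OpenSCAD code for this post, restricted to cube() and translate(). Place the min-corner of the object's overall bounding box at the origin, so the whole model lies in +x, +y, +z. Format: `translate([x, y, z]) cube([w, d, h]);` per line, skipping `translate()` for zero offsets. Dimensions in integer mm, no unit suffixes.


cube([143, 91, 1031]);


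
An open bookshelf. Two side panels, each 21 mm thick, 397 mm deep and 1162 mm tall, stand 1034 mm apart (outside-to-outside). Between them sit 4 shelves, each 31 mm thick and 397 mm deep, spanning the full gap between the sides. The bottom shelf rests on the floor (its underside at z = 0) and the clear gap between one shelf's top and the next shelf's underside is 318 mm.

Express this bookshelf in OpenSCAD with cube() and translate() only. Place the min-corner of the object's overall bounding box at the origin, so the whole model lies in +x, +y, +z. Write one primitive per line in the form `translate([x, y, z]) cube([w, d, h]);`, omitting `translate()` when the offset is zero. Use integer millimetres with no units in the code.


cube([21, 397, 1162]);
translate([1013, 0, 0]) cube([21, 397, 1162]);
translate([21, 0, 0]) cube([992, 397, 31]);
translate([21, 0, 349]) cube([992, 397, 31]);
translate([21, 0, 698]) cube([992, 397, 31]);
translate([21, 0, 1047]) cube([992, 397, 31]);


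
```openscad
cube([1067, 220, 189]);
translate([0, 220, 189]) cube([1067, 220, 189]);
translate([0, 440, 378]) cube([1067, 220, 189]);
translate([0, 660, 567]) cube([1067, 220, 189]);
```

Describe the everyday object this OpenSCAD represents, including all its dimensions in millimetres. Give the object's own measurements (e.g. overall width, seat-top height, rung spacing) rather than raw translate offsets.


A straight staircase of 4 solid steps. Each step is 1067 mm wide (x), 220 mm deep (y, the going) and 189 mm tall (the rise). The first step rests on the floor; each subsequent step sits one going further in +y and one rise higher in +z, directly behind and above the previous step with no overlap.


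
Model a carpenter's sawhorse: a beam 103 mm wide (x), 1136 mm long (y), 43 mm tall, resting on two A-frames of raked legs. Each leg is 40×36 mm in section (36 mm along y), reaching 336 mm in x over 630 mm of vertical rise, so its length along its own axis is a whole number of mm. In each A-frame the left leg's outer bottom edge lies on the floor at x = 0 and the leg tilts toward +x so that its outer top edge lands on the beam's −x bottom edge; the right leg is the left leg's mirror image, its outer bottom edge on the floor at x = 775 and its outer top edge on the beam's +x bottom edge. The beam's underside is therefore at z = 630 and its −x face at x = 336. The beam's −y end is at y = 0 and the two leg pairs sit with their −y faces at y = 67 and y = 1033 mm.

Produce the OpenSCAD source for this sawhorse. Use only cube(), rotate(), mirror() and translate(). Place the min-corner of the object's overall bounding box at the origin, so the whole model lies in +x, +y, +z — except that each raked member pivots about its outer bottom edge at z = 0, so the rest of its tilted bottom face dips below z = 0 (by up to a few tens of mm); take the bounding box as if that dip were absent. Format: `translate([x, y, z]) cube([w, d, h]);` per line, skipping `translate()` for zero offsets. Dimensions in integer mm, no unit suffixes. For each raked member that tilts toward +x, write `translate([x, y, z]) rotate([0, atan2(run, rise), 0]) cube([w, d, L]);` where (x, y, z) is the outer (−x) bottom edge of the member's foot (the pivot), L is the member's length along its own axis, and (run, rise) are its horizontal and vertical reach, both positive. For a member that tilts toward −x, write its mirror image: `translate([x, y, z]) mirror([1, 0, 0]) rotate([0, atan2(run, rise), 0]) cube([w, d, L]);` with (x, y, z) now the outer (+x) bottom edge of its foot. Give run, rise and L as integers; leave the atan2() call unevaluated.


translate([336, 0, 630]) cube([103, 1136, 43]);
translate([0, 67, 0]) rotate([0, atan2(336, 630), 0]) cube([40, 36, 714]);
translate([775, 67, 0]) mirror([1, 0, 0]) rotate([0, atan2(336, 630), 0]) cube([40, 36, 714]);
translate([0, 1033, 0]) rotate([0, atan2(336, 630), 0]) cube([40, 36, 714]);
translate([775, 1033, 0]) mirror([1, 0, 0]) rotate([0, atan2(336, 630), 0]) cube([40, 36, 714]);


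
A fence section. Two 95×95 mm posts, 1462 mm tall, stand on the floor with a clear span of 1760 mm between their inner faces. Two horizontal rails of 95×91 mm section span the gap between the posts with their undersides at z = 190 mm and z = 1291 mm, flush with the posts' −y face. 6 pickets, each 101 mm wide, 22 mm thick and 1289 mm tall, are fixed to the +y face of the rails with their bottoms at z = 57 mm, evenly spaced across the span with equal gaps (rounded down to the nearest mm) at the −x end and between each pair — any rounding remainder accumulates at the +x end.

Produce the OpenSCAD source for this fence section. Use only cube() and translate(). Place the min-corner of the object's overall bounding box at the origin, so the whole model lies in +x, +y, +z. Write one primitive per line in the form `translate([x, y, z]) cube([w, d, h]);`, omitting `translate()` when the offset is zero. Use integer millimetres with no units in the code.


cube([95, 95, 1462]);
translate([1855, 0, 0]) cube([95, 95, 1462]);
translate([95, 0, 190]) cube([1760, 95, 91]);
translate([95, 0, 1291]) cube([1760, 95, 91]);
translate([259, 95, 57]) cube([101, 22, 1289]);
translate([524, 95, 57]) cube([101, 22, 1289]);
translate([789, 95, 57]) cube([101, 22, 1289]);
translate([1054, 95, 57]) cube([101, 22, 1289]);
translate([1319, 95, 57]) cube([101, 22, 1289]);
translate([1584, 95, 57]) cube([101, 22, 1289]);


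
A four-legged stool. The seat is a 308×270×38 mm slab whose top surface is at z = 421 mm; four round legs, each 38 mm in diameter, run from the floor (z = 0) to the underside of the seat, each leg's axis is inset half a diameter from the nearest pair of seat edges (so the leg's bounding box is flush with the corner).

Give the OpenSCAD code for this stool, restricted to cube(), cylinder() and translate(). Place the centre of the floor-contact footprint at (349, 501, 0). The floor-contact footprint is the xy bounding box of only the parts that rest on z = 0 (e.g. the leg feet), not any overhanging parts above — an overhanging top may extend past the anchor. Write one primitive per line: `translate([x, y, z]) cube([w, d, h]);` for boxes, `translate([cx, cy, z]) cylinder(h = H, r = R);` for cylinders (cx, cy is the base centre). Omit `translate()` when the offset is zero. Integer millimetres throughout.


translate([195, 366, 383]) cube([308, 270, 38]);
translate([214, 385, 0]) cylinder(h = 383, r = 19);
translate([484, 385, 0]) cylinder(h = 383, r = 19);
translate([214, 617, 0]) cylinder(h = 383, r = 19);
translate([484, 617, 0]) cylinder(h = 383, r = 19);


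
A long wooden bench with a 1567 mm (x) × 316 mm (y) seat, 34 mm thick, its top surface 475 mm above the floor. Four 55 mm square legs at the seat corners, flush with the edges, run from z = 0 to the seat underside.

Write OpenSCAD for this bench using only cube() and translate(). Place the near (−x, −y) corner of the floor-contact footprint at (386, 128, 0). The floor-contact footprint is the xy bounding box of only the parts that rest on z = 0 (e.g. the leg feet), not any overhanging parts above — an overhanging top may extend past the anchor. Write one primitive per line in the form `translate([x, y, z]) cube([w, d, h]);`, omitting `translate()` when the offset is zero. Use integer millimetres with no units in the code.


translate([386, 128, 441]) cube([1567, 316, 34]);
translate([386, 128, 0]) cube([55, 55, 441]);
translate([386, 389, 0]) cube([55, 55, 441]);
translate([1898, 128, 0]) cube([55, 55, 441]);
translate([1898, 389, 0]) cube([55, 55, 441]);


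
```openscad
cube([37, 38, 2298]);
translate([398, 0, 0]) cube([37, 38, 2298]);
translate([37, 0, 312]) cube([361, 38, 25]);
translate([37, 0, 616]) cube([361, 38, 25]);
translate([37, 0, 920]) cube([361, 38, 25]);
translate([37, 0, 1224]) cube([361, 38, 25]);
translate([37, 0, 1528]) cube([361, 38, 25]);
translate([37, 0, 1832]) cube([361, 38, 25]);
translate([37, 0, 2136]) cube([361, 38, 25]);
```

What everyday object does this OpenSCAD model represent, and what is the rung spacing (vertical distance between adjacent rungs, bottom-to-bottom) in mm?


A ladder. The rung spacing is 304 mm.

Two tall 37×38 posts with 7 short bars between them — a ladder. Adjacent rungs sit at z = 312 and z = 616, so the spacing is 616 − 312 = 304 mm.


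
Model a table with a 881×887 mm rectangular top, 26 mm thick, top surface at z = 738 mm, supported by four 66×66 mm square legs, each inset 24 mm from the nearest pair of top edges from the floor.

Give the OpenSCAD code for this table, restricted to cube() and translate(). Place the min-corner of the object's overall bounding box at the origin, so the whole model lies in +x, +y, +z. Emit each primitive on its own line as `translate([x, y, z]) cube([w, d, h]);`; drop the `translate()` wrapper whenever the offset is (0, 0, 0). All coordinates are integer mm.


translate([0, 0, 712]) cube([881, 887, 26]);
translate([24, 24, 0]) cube([66, 66, 712]);
translate([791, 24, 0]) cube([66, 66, 712]);
translate([24, 797, 0]) cube([66, 66, 712]);
translate([791, 797, 0]) cube([66, 66, 712]);


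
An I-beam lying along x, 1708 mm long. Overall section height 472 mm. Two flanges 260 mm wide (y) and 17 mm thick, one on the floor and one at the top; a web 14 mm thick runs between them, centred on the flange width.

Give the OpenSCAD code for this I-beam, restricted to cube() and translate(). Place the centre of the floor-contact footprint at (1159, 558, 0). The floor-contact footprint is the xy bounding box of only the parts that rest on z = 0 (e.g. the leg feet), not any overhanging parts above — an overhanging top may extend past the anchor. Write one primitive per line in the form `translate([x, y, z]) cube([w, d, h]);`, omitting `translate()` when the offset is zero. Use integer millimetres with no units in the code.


translate([305, 428, 0]) cube([1708, 260, 17]);
translate([305, 551, 17]) cube([1708, 14, 438]);
translate([305, 428, 455]) cube([1708, 260, 17]);


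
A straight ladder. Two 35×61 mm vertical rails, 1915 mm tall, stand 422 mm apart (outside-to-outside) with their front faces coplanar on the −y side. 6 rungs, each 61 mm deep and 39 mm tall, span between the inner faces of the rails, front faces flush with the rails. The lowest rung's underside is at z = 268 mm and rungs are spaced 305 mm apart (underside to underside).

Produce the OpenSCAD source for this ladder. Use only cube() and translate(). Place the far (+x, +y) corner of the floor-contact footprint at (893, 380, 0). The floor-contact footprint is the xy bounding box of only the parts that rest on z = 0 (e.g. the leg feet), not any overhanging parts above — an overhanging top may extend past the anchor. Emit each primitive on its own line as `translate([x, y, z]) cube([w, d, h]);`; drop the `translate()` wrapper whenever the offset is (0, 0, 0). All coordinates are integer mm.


translate([471, 319, 0]) cube([35, 61, 1915]);
translate([858, 319, 0]) cube([35, 61, 1915]);
translate([506, 319, 268]) cube([352, 61, 39]);
translate([506, 319, 573]) cube([352, 61, 39]);
translate([506, 319, 878]) cube([352, 61, 39]);
translate([506, 319, 1183]) cube([352, 61, 39]);
translate([506, 319, 1488]) cube([352, 61, 39]);
translate([506, 319, 1793]) cube([352, 61, 39]);


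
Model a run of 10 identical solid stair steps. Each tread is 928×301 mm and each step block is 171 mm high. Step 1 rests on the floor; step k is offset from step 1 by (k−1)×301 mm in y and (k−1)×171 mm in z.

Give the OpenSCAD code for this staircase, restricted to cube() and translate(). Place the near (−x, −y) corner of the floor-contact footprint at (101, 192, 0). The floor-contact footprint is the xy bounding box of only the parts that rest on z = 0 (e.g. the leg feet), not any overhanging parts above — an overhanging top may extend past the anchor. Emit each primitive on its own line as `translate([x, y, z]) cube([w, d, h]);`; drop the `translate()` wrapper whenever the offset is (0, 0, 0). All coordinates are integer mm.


translate([101, 192, 0]) cube([928, 301, 171]);
translate([101, 493, 171]) cube([928, 301, 171]);
translate([101, 794, 342]) cube([928, 301, 171]);
translate([101, 1095, 513]) cube([928, 301, 171]);
translate([101, 1396, 684]) cube([928, 301, 171]);
translate([101, 1697, 855]) cube([928, 301, 171]);
translate([101, 1998, 1026]) cube([928, 301, 171]);
translate([101, 2299, 1197]) cube([928, 301, 171]);
translate([101, 2600, 1368]) cube([928, 301, 171]);
translate([101, 2901, 1539]) cube([928, 301, 171]);


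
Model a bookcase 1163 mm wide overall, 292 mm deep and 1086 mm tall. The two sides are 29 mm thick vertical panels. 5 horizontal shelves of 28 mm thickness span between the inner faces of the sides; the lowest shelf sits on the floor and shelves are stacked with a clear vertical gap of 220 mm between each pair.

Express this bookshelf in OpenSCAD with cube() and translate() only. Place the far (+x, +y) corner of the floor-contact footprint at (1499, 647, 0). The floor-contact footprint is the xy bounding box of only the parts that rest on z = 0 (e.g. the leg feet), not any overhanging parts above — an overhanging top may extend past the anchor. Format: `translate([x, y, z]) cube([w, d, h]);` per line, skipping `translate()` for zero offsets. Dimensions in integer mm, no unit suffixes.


translate([336, 355, 0]) cube([29, 292, 1086]);
translate([1470, 355, 0]) cube([29, 292, 1086]);
translate([365, 355, 0]) cube([1105, 292, 28]);
translate([365, 355, 248]) cube([1105, 292, 28]);
translate([365, 355, 496]) cube([1105, 292, 28]);
translate([365, 355, 744]) cube([1105, 292, 28]);
translate([365, 355, 992]) cube([1105, 292, 28]);


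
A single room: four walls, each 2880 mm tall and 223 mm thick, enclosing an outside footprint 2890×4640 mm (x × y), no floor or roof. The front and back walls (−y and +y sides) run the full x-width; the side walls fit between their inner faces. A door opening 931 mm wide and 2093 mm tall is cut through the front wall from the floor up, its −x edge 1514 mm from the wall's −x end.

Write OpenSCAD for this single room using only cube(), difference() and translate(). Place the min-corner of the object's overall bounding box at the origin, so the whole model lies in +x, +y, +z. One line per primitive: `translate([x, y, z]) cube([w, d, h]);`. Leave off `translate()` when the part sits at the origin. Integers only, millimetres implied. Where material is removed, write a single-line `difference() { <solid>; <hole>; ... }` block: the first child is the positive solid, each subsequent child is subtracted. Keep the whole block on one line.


difference() { cube([2890, 223, 2880]); translate([1514, 0, 0]) cube([931, 223, 2093]); }
translate([0, 4417, 0]) cube([2890, 223, 2880]);
translate([0, 223, 0]) cube([223, 4194, 2880]);
translate([2667, 223, 0]) cube([223, 4194, 2880]);


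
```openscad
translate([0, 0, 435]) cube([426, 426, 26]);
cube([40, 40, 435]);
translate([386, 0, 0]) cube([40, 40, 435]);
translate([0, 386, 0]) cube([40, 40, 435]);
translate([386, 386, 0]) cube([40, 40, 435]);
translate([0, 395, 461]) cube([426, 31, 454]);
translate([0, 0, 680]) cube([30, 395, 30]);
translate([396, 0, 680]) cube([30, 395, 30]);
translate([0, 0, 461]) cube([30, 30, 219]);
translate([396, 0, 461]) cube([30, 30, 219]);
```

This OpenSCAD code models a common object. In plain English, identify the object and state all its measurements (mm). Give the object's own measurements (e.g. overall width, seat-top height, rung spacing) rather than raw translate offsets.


A chair. The seat is a 426×426×26 mm slab with its top at z = 461 mm, on four 40×40 mm corner legs (flush with the seat edges, standing on z = 0). A flat backrest 31 mm thick, 454 mm tall, spans the full seat width and rises from the seat top along its +y edge, rear face flush with the rear of the seat. Two armrests of 30×30 mm section run along each side from the seat's front edge to the front of the backrest, top faces 249 mm above the seat top and outer faces flush with the seat's x-edges; a 30×30 mm post under the front of each armrest stands on the seat at the front corner.


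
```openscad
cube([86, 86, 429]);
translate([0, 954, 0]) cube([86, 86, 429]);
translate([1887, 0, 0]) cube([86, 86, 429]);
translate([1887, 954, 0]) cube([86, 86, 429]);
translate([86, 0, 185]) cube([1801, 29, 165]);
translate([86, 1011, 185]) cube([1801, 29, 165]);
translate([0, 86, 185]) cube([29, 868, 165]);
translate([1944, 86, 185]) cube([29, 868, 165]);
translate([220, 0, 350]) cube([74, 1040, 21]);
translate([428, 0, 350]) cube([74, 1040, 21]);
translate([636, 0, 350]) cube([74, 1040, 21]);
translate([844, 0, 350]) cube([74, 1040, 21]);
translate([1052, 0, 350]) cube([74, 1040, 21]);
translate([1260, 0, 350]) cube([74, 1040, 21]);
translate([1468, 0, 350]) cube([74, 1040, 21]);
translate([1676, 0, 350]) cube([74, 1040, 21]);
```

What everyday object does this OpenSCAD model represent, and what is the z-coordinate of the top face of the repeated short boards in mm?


A bed frame. The slat-top height is 371 mm.

Four posts, four rails, and a row of slats — a bed frame. Slats sit on the rails at z = 185 + 165 = 350; with slat thickness 21, the top is 371 mm.


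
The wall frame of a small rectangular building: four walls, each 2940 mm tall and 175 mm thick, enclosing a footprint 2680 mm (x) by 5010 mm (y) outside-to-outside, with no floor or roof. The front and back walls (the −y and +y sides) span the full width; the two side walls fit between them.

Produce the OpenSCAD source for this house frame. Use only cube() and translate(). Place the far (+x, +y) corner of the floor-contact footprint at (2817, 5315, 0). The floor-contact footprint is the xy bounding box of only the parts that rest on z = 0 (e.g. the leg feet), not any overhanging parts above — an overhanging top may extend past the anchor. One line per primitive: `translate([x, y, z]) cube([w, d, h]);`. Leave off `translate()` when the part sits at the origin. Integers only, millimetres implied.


translate([137, 305, 0]) cube([2680, 175, 2940]);
translate([137, 5140, 0]) cube([2680, 175, 2940]);
translate([137, 480, 0]) cube([175, 4660, 2940]);
translate([2642, 480, 0]) cube([175, 4660, 2940]);


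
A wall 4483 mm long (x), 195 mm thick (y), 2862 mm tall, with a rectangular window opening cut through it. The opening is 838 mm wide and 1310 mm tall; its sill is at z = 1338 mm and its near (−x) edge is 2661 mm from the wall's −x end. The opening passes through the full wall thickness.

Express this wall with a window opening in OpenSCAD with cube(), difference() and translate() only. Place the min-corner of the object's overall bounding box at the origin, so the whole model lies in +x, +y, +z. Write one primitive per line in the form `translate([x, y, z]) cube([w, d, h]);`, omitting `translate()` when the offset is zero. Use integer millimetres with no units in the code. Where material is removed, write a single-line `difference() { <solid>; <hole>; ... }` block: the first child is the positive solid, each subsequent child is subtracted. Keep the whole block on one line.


difference() { cube([4483, 195, 2862]); translate([2661, 0, 1338]) cube([838, 195, 1310]); }


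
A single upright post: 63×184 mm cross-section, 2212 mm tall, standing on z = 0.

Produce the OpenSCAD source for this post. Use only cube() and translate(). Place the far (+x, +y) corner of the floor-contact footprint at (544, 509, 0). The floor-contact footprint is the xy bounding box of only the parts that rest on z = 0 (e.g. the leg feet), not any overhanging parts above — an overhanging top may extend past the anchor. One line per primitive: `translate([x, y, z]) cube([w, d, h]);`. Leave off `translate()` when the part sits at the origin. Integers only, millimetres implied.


translate([481, 325, 0]) cube([63, 184, 2212]);


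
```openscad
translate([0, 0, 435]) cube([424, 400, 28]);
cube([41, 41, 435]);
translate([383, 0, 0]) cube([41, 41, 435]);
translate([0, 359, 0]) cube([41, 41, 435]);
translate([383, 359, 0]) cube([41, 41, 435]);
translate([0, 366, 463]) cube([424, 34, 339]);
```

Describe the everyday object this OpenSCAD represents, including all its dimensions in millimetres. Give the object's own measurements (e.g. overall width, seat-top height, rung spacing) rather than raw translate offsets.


A chair. The seat is a 424×400×28 mm slab with its top at z = 463 mm, on four 41×41 mm corner legs (flush with the seat edges, standing on z = 0). A flat backrest 34 mm thick, 339 mm tall, spans the full seat width and rises from the seat top along its +y edge, rear face flush with the rear of the seat.


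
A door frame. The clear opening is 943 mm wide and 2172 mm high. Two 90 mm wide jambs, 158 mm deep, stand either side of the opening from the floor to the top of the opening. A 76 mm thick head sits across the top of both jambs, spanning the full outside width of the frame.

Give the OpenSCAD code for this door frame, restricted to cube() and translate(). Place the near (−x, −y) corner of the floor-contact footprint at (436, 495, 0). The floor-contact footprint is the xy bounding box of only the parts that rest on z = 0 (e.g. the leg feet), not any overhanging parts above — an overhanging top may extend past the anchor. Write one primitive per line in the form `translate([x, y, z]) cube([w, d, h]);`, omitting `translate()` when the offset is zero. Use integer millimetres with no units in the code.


translate([436, 495, 0]) cube([90, 158, 2172]);
translate([1469, 495, 0]) cube([90, 158, 2172]);
translate([436, 495, 2172]) cube([1123, 158, 76]);


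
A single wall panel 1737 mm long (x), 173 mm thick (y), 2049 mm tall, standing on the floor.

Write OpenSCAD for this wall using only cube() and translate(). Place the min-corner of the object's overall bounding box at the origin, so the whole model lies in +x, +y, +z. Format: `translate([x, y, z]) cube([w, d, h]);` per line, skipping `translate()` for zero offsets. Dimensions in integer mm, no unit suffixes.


cube([1737, 173, 2049]);


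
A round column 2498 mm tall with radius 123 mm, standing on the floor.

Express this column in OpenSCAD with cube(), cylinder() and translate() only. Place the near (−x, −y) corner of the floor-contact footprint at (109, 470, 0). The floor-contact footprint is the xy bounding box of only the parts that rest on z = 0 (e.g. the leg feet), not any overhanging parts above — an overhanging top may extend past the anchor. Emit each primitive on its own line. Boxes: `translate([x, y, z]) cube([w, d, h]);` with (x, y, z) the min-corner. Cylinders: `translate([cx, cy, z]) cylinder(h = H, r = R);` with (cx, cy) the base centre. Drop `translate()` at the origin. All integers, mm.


translate([232, 593, 0]) cylinder(h = 2498, r = 123);


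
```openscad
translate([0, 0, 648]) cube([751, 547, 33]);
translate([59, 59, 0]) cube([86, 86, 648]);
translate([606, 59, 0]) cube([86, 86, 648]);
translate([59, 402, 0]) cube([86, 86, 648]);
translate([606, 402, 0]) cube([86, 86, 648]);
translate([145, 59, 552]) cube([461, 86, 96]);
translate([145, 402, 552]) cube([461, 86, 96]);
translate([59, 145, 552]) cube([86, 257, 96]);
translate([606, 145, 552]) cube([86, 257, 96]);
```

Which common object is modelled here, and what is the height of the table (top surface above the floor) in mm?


A table. The table height is 681 mm.

A 751×547×33 slab sits at z = 648 on four 86 mm square posts — a table. The top surface is at 648 + 33 = 681 mm.


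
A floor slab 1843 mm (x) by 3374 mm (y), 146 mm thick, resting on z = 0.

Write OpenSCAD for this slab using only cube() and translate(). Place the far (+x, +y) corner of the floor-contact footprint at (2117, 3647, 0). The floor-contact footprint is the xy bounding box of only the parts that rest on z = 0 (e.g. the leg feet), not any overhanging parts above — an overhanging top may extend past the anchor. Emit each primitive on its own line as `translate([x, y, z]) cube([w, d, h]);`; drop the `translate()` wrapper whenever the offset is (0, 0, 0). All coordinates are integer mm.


translate([274, 273, 0]) cube([1843, 3374, 146]);


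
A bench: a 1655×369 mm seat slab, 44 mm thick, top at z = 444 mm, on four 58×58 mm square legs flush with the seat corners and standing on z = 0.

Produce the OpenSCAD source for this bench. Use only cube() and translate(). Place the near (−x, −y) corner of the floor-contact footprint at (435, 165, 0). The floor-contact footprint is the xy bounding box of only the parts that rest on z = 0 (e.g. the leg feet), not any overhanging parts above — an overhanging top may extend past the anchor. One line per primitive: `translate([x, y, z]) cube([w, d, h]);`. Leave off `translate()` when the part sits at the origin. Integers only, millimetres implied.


translate([435, 165, 400]) cube([1655, 369, 44]);
translate([435, 165, 0]) cube([58, 58, 400]);
translate([435, 476, 0]) cube([58, 58, 400]);
translate([2032, 165, 0]) cube([58, 58, 400]);
translate([2032, 476, 0]) cube([58, 58, 400]);


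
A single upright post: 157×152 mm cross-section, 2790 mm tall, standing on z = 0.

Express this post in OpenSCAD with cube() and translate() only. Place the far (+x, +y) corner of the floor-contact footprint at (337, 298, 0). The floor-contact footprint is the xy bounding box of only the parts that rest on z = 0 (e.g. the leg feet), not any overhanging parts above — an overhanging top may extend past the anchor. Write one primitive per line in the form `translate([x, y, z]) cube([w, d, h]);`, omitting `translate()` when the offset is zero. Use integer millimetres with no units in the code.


translate([180, 146, 0]) cube([157, 152, 2790]);


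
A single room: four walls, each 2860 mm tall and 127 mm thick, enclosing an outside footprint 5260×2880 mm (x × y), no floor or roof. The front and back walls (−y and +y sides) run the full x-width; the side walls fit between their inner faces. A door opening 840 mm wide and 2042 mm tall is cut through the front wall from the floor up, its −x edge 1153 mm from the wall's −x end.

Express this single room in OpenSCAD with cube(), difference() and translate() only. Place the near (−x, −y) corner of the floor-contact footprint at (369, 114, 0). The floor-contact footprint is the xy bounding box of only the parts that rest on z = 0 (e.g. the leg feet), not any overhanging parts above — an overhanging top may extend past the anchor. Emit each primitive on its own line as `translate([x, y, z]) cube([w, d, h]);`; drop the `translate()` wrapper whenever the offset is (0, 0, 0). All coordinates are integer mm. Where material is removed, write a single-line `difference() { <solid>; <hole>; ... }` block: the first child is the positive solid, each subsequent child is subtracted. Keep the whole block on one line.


difference() { translate([369, 114, 0]) cube([5260, 127, 2860]); translate([1522, 114, 0]) cube([840, 127, 2042]); }
translate([369, 2867, 0]) cube([5260, 127, 2860]);
translate([369, 241, 0]) cube([127, 2626, 2860]);
translate([5502, 241, 0]) cube([127, 2626, 2860]);


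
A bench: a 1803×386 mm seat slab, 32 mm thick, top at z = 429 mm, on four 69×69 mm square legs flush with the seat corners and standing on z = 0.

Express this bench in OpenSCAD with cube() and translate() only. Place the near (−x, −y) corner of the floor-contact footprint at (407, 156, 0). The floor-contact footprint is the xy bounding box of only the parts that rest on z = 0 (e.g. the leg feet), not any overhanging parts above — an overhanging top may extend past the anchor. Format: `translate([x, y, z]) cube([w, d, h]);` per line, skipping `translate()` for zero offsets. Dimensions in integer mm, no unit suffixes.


// leg_h = 429 − 32 = 397
translate([407, 156, 397]) cube([1803, 386, 32]);
translate([407, 156, 0]) cube([69, 69, 397]);
translate([407, 473, 0]) cube([69, 69, 397]);
translate([2141, 156, 0]) cube([69, 69, 397]);
translate([2141, 473, 0]) cube([69, 69, 397]);


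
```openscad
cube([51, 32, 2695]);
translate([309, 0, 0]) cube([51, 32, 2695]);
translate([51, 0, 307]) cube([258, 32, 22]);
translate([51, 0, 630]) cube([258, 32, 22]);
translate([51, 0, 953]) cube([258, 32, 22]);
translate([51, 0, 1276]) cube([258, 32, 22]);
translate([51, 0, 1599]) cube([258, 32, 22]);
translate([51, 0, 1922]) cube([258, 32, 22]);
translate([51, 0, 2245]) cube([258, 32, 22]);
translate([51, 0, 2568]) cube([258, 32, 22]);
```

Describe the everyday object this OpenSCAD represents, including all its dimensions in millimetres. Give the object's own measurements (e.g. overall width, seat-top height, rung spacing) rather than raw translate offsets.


A straight ladder. Two 51×32 mm vertical rails, 2695 mm tall, stand 360 mm apart (outside-to-outside) with their front faces coplanar on the −y side. 8 rungs, each 32 mm deep and 22 mm tall, span between the inner faces of the rails, front faces flush with the rails. The lowest rung's underside is at z = 307 mm and rungs are spaced 323 mm apart (underside to underside).


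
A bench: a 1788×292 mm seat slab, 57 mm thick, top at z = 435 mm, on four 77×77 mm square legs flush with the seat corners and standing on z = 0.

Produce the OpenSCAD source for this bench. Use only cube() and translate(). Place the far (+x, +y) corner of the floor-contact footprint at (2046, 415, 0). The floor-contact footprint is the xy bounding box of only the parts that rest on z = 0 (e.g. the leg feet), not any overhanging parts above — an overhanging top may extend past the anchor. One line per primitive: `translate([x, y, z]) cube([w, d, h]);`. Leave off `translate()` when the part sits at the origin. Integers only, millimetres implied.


translate([258, 123, 378]) cube([1788, 292, 57]);
translate([258, 123, 0]) cube([77, 77, 378]);
translate([258, 338, 0]) cube([77, 77, 378]);
translate([1969, 123, 0]) cube([77, 77, 378]);
translate([1969, 338, 0]) cube([77, 77, 378]);


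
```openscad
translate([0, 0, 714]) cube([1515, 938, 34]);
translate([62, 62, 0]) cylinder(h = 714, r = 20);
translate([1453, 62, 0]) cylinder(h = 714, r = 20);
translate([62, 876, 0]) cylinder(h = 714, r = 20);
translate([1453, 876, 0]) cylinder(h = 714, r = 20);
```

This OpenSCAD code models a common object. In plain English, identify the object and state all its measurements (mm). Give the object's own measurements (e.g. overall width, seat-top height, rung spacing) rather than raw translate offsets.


A table: top 1515 mm (x) × 938 mm (y), 34 mm thick, upper face at z = 748 mm, on four round legs of 40 mm diameter, each leg's bounding box inset 42 mm from the nearest pair of top edges from z = 0 to the bottom of the top.
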